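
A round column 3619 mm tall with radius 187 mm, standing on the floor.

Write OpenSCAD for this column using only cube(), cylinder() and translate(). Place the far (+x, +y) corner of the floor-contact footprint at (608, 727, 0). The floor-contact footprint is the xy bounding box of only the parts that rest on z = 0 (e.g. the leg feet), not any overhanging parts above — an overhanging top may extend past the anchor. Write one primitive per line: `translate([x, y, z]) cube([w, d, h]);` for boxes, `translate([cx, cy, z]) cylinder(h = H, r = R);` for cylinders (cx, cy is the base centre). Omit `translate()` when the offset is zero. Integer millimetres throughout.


translate([421, 540, 0]) cylinder(h = 3619, r = 187);


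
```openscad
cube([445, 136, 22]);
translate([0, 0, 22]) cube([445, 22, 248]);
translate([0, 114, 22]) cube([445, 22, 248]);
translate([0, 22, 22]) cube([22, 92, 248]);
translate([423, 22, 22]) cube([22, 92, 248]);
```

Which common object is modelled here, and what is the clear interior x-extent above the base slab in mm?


An open box. The internal width is 401 mm.

A 445×136 base slab with four walls standing on it — an open box. The base is 445 mm wide and the walls are 22 mm thick, so the internal width is 445 − 2 × 22 = 401 mm.


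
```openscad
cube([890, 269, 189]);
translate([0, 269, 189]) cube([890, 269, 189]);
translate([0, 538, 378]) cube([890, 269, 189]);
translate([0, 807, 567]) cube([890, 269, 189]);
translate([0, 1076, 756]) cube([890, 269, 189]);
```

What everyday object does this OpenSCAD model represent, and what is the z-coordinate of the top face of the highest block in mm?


A staircase. The total rise is 945 mm.

5 identical blocks, each offset up and back from the previous — a staircase. Each step is 189 mm tall and there are 5 of them, so the total rise is 5 × 189 = 945 mm.


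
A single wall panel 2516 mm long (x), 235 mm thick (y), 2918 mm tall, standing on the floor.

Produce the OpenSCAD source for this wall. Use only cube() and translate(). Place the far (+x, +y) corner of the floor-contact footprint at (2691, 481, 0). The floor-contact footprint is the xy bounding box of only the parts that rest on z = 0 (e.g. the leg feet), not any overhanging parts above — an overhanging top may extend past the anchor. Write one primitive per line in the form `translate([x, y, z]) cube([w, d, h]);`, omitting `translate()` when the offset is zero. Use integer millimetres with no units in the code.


translate([175, 246, 0]) cube([2516, 235, 2918]);


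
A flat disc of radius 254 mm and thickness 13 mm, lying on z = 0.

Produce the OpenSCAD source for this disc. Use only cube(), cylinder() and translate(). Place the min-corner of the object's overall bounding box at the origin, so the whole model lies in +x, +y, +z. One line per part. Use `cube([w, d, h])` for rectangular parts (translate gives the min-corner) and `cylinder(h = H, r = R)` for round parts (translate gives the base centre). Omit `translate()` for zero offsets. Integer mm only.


translate([254, 254, 0]) cylinder(h = 13, r = 254);


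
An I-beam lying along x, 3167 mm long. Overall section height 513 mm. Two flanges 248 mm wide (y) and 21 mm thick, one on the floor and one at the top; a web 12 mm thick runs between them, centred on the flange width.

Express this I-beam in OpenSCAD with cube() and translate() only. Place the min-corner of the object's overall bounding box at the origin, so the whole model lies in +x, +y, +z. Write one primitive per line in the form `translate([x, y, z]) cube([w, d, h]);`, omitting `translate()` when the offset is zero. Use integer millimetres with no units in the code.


cube([3167, 248, 21]);
translate([0, 118, 21]) cube([3167, 12, 471]);
translate([0, 0, 492]) cube([3167, 248, 21]);


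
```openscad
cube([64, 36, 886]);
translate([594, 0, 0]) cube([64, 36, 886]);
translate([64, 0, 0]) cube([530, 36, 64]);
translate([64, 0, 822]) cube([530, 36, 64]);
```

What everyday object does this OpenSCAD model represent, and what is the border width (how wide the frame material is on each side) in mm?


A picture frame. The border width is 64 mm.

Four thin pieces enclosing a rectangular opening — a picture frame. The two full-height stiles are 886 mm tall; the top rail sits at z = 822 and is 64 mm tall, so the border above the opening is 886 − 822 = 64 mm, matching the stile x-width.


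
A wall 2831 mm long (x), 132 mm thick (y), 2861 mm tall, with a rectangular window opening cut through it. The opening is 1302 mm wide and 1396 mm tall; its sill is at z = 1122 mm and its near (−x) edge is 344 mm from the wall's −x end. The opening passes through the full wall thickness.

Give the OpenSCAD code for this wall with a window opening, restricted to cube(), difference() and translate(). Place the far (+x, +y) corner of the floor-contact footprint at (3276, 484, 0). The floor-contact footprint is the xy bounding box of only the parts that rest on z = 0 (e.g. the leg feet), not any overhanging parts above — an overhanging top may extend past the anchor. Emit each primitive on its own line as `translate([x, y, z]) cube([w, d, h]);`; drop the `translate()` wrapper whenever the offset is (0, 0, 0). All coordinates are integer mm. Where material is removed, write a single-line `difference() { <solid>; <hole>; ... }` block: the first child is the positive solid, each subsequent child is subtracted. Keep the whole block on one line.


difference() { translate([445, 352, 0]) cube([2831, 132, 2861]); translate([789, 352, 1122]) cube([1302, 132, 1396]); }


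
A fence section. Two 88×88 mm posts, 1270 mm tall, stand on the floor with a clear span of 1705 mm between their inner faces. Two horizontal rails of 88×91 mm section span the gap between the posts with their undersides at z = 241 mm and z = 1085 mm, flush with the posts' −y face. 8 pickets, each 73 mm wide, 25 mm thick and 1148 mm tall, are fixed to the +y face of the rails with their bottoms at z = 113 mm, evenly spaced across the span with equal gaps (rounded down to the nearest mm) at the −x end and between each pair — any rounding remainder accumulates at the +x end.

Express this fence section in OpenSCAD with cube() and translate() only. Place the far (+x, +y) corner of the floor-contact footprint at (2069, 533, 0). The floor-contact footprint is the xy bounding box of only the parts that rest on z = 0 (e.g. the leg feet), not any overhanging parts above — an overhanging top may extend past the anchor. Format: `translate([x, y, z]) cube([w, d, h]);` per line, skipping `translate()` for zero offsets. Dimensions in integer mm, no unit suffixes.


translate([188, 445, 0]) cube([88, 88, 1270]);
translate([1981, 445, 0]) cube([88, 88, 1270]);
translate([276, 445, 241]) cube([1705, 88, 91]);
translate([276, 445, 1085]) cube([1705, 88, 91]);
translate([400, 533, 113]) cube([73, 25, 1148]);
translate([597, 533, 113]) cube([73, 25, 1148]);
translate([794, 533, 113]) cube([73, 25, 1148]);
translate([991, 533, 113]) cube([73, 25, 1148]);
translate([1188, 533, 113]) cube([73, 25, 1148]);
translate([1385, 533, 113]) cube([73, 25, 1148]);
translate([1582, 533, 113]) cube([73, 25, 1148]);
translate([1779, 533, 113]) cube([73, 25, 1148]);


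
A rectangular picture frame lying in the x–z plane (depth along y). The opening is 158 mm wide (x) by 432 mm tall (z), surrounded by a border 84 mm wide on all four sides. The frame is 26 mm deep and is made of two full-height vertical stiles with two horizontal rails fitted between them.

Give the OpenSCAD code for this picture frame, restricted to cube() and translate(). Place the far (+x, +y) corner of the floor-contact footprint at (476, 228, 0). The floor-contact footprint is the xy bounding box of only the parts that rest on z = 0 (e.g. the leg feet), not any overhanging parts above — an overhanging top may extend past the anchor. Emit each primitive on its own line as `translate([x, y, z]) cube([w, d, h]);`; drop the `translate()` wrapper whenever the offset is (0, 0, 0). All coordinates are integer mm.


translate([150, 202, 0]) cube([84, 26, 600]);
translate([392, 202, 0]) cube([84, 26, 600]);
translate([234, 202, 0]) cube([158, 26, 84]);
translate([234, 202, 516]) cube([158, 26, 84]);


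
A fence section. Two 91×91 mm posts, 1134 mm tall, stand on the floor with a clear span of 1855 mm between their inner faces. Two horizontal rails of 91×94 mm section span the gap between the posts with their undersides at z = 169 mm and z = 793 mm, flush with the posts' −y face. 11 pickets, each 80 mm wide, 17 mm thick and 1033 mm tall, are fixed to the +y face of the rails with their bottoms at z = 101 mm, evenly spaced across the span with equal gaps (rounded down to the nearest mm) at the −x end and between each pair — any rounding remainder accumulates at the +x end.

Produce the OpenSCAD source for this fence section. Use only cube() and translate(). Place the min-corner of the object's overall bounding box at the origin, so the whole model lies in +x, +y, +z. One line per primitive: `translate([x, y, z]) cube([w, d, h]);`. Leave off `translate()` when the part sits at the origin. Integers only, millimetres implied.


cube([91, 91, 1134]);
translate([1946, 0, 0]) cube([91, 91, 1134]);
translate([91, 0, 169]) cube([1855, 91, 94]);
translate([91, 0, 793]) cube([1855, 91, 94]);
translate([172, 91, 101]) cube([80, 17, 1033]);
translate([333, 91, 101]) cube([80, 17, 1033]);
translate([494, 91, 101]) cube([80, 17, 1033]);
translate([655, 91, 101]) cube([80, 17, 1033]);
translate([816, 91, 101]) cube([80, 17, 1033]);
translate([977, 91, 101]) cube([80, 17, 1033]);
translate([1138, 91, 101]) cube([80, 17, 1033]);
translate([1299, 91, 101]) cube([80, 17, 1033]);
translate([1460, 91, 101]) cube([80, 17, 1033]);
translate([1621, 91, 101]) cube([80, 17, 1033]);
translate([1782, 91, 101]) cube([80, 17, 1033]);


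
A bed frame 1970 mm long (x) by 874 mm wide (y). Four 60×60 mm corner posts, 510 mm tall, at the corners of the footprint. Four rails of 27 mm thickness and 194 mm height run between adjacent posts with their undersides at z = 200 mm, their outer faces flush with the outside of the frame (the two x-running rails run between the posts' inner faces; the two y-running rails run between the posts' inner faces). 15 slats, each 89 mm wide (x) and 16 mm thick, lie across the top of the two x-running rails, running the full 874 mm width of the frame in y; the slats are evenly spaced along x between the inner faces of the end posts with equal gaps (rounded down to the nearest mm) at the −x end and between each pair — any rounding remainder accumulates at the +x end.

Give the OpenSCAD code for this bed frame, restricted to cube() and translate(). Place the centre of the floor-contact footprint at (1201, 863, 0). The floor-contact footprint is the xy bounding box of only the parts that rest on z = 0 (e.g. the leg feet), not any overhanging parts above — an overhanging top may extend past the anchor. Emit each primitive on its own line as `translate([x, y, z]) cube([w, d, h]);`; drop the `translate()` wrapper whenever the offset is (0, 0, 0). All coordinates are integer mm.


// slat z = rail_z + rail_h = 200 + 194 = 394
// slat gap = ⌊(1850 − 15·89) / 16⌋ = 32
translate([216, 426, 0]) cube([60, 60, 510]);
translate([216, 1240, 0]) cube([60, 60, 510]);
translate([2126, 426, 0]) cube([60, 60, 510]);
translate([2126, 1240, 0]) cube([60, 60, 510]);
translate([276, 426, 200]) cube([1850, 27, 194]);
translate([276, 1273, 200]) cube([1850, 27, 194]);
translate([216, 486, 200]) cube([27, 754, 194]);
translate([2159, 486, 200]) cube([27, 754, 194]);
translate([308, 426, 394]) cube([89, 874, 16]);
translate([429, 426, 394]) cube([89, 874, 16]);
translate([550, 426, 394]) cube([89, 874, 16]);
translate([671, 426, 394]) cube([89, 874, 16]);
translate([792, 426, 394]) cube([89, 874, 16]);
translate([913, 426, 394]) cube([89, 874, 16]);
translate([1034, 426, 394]) cube([89, 874, 16]);
translate([1155, 426, 394]) cube([89, 874, 16]);
translate([1276, 426, 394]) cube([89, 874, 16]);
translate([1397, 426, 394]) cube([89, 874, 16]);
translate([1518, 426, 394]) cube([89, 874, 16]);
translate([1639, 426, 394]) cube([89, 874, 16]);
translate([1760, 426, 394]) cube([89, 874, 16]);
translate([1881, 426, 394]) cube([89, 874, 16]);
translate([2002, 426, 394]) cube([89, 874, 16]);


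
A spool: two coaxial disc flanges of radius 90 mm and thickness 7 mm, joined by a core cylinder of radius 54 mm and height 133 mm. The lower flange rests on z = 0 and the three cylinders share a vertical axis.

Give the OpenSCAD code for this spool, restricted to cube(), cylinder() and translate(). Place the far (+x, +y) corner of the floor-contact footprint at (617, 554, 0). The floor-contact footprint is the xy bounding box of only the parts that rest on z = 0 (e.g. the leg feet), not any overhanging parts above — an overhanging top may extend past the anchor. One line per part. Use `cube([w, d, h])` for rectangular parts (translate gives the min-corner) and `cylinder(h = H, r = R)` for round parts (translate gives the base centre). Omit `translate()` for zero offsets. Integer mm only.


translate([527, 464, 0]) cylinder(h = 7, r = 90);
translate([527, 464, 7]) cylinder(h = 133, r = 54);
translate([527, 464, 140]) cylinder(h = 7, r = 90);


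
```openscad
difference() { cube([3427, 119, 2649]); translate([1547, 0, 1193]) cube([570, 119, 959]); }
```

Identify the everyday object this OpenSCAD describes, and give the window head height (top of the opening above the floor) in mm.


A wall with a window opening. The window head height is 2152 mm.

A wall with a rectangular opening subtracted — a window. Sill at z = 1193, opening 959 mm tall, so the head is at 1193 + 959 = 2152 mm.


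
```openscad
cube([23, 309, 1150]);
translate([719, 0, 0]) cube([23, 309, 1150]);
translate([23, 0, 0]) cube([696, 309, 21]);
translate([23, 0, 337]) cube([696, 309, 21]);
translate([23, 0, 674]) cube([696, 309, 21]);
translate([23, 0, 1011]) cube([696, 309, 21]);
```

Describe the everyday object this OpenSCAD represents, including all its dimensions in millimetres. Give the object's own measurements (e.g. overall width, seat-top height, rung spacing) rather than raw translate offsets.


An open bookshelf. Two side panels, each 23 mm thick, 309 mm deep and 1150 mm tall, stand 742 mm apart (outside-to-outside). Between them sit 4 shelves, each 21 mm thick and 309 mm deep, spanning the full gap between the sides. The bottom shelf rests on the floor (its underside at z = 0) and the clear gap between one shelf's top and the next shelf's underside is 316 mm.


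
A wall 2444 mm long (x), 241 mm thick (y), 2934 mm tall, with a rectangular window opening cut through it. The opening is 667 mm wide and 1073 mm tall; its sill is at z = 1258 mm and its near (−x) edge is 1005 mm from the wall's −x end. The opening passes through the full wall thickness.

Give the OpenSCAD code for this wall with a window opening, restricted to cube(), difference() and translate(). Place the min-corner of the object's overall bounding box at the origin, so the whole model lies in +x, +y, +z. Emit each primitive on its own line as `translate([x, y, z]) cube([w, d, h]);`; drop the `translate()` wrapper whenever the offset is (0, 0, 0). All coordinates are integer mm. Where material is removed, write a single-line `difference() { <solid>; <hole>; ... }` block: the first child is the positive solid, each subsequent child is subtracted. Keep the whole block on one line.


difference() { cube([2444, 241, 2934]); translate([1005, 0, 1258]) cube([667, 241, 1073]); }


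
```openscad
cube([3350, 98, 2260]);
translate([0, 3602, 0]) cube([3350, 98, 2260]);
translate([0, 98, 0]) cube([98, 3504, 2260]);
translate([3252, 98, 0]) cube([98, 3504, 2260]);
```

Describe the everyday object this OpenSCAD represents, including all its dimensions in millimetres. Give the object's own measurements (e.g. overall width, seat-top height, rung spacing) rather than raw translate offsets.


The wall frame of a small rectangular building: four walls, each 2260 mm tall and 98 mm thick, enclosing a footprint 3350 mm (x) by 3700 mm (y) outside-to-outside, with no floor or roof. The front and back walls (the −y and +y sides) span the full width; the two side walls fit between them.


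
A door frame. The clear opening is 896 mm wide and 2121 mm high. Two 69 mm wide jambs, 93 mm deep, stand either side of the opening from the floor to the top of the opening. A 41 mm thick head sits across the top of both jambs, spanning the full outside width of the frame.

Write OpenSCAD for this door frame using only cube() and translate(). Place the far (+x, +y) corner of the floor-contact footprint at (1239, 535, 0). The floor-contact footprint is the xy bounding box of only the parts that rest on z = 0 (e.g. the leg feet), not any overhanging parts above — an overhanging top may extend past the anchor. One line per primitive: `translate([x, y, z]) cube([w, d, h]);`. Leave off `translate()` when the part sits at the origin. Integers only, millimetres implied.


translate([205, 442, 0]) cube([69, 93, 2121]);
translate([1170, 442, 0]) cube([69, 93, 2121]);
translate([205, 442, 2121]) cube([1034, 93, 41]);


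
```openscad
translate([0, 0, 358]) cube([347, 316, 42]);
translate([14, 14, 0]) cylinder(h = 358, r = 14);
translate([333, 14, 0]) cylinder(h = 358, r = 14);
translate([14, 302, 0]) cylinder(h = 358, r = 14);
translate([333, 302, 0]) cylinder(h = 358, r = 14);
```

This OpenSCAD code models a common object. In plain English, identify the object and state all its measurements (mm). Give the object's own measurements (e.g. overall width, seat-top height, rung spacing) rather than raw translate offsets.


A simple wooden stool: a rectangular seat 347 mm (x) by 316 mm (y), 42 mm thick, top face at z = 400 mm, on four round legs, each 28 mm in diameter. The legs rest on z = 0, each leg's axis is inset half a diameter from the nearest pair of seat edges (so the leg's bounding box is flush with the corner).


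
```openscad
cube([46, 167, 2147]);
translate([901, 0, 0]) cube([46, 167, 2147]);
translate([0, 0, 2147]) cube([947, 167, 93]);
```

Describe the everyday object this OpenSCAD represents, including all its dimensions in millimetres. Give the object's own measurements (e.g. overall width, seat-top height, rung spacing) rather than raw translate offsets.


A door frame. The clear opening is 855 mm wide and 2147 mm high. Two 46 mm wide jambs, 167 mm deep, stand either side of the opening from the floor to the top of the opening. A 93 mm thick head sits across the top of both jambs, spanning the full outside width of the frame.


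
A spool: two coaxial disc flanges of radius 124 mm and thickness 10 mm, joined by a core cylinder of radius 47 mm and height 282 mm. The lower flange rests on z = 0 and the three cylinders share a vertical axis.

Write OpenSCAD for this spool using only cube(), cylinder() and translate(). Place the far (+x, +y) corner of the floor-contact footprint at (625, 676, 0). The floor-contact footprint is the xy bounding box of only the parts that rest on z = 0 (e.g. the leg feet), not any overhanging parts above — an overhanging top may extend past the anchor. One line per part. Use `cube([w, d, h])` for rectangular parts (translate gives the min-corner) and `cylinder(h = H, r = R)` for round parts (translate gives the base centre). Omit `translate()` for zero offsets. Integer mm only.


translate([501, 552, 0]) cylinder(h = 10, r = 124);
translate([501, 552, 10]) cylinder(h = 282, r = 47);
translate([501, 552, 292]) cylinder(h = 10, r = 124);


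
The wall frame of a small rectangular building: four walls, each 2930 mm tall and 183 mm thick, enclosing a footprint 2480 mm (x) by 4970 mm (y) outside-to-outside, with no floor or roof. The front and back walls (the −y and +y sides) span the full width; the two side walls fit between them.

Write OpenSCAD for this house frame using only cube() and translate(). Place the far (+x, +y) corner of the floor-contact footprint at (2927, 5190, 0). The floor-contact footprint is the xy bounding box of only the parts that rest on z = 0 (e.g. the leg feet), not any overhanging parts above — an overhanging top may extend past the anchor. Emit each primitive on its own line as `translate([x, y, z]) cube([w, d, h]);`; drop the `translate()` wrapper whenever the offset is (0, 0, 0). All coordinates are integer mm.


translate([447, 220, 0]) cube([2480, 183, 2930]);
translate([447, 5007, 0]) cube([2480, 183, 2930]);
translate([447, 403, 0]) cube([183, 4604, 2930]);
translate([2744, 403, 0]) cube([183, 4604, 2930]);


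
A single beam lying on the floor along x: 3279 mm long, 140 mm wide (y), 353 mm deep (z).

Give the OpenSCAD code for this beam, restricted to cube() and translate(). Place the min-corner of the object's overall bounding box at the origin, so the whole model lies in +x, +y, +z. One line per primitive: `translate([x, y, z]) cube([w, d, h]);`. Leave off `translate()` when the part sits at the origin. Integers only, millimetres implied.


cube([3279, 140, 353]);


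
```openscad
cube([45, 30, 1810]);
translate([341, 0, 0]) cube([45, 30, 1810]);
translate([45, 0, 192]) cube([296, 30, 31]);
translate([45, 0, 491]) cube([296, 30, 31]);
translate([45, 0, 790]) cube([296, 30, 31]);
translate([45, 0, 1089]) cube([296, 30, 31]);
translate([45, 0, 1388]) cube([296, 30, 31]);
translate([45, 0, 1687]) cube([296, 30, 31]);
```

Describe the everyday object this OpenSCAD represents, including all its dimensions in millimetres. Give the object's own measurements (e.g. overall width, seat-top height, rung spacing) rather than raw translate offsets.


A straight ladder. Two 45×30 mm vertical rails, 1810 mm tall, stand 386 mm apart (outside-to-outside) with their front faces coplanar on the −y side. 6 rungs, each 30 mm deep and 31 mm tall, span between the inner faces of the rails, front faces flush with the rails. The lowest rung's underside is at z = 192 mm and rungs are spaced 299 mm apart (underside to underside).


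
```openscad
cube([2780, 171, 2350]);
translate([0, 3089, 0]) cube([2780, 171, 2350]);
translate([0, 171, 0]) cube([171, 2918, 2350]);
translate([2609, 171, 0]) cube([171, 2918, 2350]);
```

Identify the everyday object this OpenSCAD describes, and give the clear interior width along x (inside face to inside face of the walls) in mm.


A house (or room) frame. The interior width is 2438 mm.

Four 2350 mm walls enclosing a rectangle with no floor or roof — a room or house frame. Outside width is 2780 mm and wall thickness is 171 mm, so the interior width is 2780 − 2 × 171 = 2438 mm.


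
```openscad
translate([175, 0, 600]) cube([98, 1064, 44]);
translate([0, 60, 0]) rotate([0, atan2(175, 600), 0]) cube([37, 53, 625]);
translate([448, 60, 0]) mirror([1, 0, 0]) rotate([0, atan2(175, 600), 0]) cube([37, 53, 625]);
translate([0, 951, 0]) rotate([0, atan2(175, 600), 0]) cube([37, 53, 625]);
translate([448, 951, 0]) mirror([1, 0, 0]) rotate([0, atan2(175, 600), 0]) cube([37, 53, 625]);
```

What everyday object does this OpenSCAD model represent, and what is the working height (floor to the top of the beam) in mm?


A sawhorse. The overall height is 644 mm.

A beam across two mirrored pairs of raked legs — a sawhorse. The beam's underside is at z = 600 (matching the legs' vertical rise in atan2(175, 600)) and the beam is 44 mm tall, so its top is at 600 + 44 = 644 mm. The raked legs top out at the beam's underside, so that is the highest point.


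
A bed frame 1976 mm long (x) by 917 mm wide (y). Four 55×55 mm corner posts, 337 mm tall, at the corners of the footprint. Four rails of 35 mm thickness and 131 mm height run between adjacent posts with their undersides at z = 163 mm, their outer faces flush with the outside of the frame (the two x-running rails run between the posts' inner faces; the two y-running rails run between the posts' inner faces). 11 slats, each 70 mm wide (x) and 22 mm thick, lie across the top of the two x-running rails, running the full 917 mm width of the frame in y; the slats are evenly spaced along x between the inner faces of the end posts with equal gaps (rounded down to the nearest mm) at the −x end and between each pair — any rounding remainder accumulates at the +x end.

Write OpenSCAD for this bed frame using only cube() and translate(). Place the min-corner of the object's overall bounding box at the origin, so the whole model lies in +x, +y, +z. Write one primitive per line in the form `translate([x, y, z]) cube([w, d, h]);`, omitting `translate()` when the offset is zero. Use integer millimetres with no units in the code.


cube([55, 55, 337]);
translate([0, 862, 0]) cube([55, 55, 337]);
translate([1921, 0, 0]) cube([55, 55, 337]);
translate([1921, 862, 0]) cube([55, 55, 337]);
translate([55, 0, 163]) cube([1866, 35, 131]);
translate([55, 882, 163]) cube([1866, 35, 131]);
translate([0, 55, 163]) cube([35, 807, 131]);
translate([1941, 55, 163]) cube([35, 807, 131]);
translate([146, 0, 294]) cube([70, 917, 22]);
translate([307, 0, 294]) cube([70, 917, 22]);
translate([468, 0, 294]) cube([70, 917, 22]);
translate([629, 0, 294]) cube([70, 917, 22]);
translate([790, 0, 294]) cube([70, 917, 22]);
translate([951, 0, 294]) cube([70, 917, 22]);
translate([1112, 0, 294]) cube([70, 917, 22]);
translate([1273, 0, 294]) cube([70, 917, 22]);
translate([1434, 0, 294]) cube([70, 917, 22]);
translate([1595, 0, 294]) cube([70, 917, 22]);
translate([1756, 0, 294]) cube([70, 917, 22]);


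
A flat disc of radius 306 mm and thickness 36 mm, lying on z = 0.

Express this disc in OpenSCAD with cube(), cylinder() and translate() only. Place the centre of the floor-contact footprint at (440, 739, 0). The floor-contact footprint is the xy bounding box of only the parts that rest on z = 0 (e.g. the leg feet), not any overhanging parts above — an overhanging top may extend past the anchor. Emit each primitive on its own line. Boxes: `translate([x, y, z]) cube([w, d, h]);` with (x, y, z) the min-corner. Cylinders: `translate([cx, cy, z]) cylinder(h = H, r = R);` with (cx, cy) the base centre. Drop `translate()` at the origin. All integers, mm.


translate([440, 739, 0]) cylinder(h = 36, r = 306);


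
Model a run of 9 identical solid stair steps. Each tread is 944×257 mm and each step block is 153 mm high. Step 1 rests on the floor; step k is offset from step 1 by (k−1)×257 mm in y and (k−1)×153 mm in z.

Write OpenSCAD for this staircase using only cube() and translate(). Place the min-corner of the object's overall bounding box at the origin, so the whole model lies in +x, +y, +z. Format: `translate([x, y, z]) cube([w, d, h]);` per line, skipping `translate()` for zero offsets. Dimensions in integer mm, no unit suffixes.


cube([944, 257, 153]);
translate([0, 257, 153]) cube([944, 257, 153]);
translate([0, 514, 306]) cube([944, 257, 153]);
translate([0, 771, 459]) cube([944, 257, 153]);
translate([0, 1028, 612]) cube([944, 257, 153]);
translate([0, 1285, 765]) cube([944, 257, 153]);
translate([0, 1542, 918]) cube([944, 257, 153]);
translate([0, 1799, 1071]) cube([944, 257, 153]);
translate([0, 2056, 1224]) cube([944, 257, 153]);


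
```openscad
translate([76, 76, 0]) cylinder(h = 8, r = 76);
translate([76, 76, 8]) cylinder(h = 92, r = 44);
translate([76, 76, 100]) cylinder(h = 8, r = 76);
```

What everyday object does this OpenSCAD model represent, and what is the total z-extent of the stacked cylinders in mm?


A spool. The overall height is 108 mm.

Three coaxial cylinders, large–small–large — a spool. Two 8 mm flanges and a 92 mm core give 8 + 92 + 8 = 108 mm.


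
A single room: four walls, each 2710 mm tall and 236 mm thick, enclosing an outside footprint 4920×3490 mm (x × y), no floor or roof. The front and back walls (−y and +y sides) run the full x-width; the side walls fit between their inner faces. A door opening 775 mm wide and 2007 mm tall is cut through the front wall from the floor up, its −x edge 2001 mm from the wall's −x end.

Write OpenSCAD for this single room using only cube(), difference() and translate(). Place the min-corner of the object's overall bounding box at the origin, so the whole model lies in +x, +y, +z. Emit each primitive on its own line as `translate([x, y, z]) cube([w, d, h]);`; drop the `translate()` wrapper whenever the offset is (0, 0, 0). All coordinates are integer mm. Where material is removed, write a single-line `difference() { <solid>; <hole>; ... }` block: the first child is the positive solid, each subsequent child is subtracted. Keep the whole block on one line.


difference() { cube([4920, 236, 2710]); translate([2001, 0, 0]) cube([775, 236, 2007]); }
translate([0, 3254, 0]) cube([4920, 236, 2710]);
translate([0, 236, 0]) cube([236, 3018, 2710]);
translate([4684, 236, 0]) cube([236, 3018, 2710]);


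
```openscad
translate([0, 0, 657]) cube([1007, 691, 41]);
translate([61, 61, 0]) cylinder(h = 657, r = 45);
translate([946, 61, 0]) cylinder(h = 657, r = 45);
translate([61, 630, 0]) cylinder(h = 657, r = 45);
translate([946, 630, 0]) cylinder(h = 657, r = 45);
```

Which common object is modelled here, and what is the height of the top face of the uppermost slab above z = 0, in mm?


A table. The table height is 698 mm.

A 1007×691×41 slab sits at z = 657 on four Ø90 mm round legs — a table. The top surface is at 657 + 41 = 698 mm.


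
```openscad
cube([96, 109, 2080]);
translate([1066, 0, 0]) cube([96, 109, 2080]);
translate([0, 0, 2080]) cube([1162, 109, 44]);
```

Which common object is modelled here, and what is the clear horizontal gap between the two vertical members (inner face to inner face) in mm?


A door frame. The clear opening width is 970 mm.

Two 2080 mm tall posts with a header on top — a door frame. The left jamb is 96 mm wide at x = 0; the right jamb starts at x = 1066. The clear opening is 1066 − 96 = 970 mm.


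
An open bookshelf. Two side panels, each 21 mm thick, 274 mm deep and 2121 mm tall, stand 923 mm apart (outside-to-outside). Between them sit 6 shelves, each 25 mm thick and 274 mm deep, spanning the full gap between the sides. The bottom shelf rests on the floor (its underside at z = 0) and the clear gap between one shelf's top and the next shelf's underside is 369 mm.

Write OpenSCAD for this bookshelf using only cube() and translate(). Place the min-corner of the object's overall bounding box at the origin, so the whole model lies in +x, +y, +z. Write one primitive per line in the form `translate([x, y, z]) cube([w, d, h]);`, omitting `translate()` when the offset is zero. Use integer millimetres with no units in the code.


cube([21, 274, 2121]);
translate([902, 0, 0]) cube([21, 274, 2121]);
translate([21, 0, 0]) cube([881, 274, 25]);
translate([21, 0, 394]) cube([881, 274, 25]);
translate([21, 0, 788]) cube([881, 274, 25]);
translate([21, 0, 1182]) cube([881, 274, 25]);
translate([21, 0, 1576]) cube([881, 274, 25]);
translate([21, 0, 1970]) cube([881, 274, 25]);


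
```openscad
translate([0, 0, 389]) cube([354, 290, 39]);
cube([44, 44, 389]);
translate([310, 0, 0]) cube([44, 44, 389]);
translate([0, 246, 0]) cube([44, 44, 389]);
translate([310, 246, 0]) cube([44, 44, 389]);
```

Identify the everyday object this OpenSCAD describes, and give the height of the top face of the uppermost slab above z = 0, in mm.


A stool. The seat height is 428 mm.

A 354×290×39 slab at z = 389 on four corner posts — a stool. The seat top is 389 + 39 = 428 mm.


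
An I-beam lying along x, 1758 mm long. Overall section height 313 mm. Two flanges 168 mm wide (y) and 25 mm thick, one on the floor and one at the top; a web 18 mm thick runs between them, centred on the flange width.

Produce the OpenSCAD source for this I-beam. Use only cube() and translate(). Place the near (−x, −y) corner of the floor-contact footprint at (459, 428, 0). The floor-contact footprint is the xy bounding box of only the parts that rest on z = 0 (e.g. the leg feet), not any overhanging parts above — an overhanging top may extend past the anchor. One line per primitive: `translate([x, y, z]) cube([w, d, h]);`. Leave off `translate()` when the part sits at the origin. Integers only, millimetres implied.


translate([459, 428, 0]) cube([1758, 168, 25]);
translate([459, 503, 25]) cube([1758, 18, 263]);
translate([459, 428, 288]) cube([1758, 168, 25]);


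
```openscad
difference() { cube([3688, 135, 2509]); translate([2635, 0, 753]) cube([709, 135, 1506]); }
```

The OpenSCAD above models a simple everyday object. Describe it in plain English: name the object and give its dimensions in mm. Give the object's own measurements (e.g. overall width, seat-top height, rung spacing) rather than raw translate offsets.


A wall 3688 mm long (x), 135 mm thick (y), 2509 mm tall, with a rectangular window opening cut through it. The opening is 709 mm wide and 1506 mm tall; its sill is at z = 753 mm and its near (−x) edge is 2635 mm from the wall's −x end. The opening passes through the full wall thickness.


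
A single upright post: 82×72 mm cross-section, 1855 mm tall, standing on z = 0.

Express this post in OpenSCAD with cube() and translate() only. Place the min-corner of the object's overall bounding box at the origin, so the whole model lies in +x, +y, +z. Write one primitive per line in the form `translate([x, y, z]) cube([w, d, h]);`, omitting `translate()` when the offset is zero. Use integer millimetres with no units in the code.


cube([82, 72, 1855]);


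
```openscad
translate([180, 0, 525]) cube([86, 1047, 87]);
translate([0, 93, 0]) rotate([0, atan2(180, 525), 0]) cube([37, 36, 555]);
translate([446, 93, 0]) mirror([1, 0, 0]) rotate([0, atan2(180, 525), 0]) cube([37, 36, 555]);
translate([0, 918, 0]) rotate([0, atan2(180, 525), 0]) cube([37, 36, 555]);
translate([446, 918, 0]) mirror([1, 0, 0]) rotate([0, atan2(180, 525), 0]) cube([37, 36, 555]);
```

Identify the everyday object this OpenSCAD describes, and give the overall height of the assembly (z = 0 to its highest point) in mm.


A sawhorse. The overall height is 612 mm.

A beam across two mirrored pairs of raked legs — a sawhorse. The beam's underside is at z = 525 (matching the legs' vertical rise in atan2(180, 525)) and the beam is 87 mm tall, so its top is at 525 + 87 = 612 mm. The raked legs top out at the beam's underside, so that is the highest point.


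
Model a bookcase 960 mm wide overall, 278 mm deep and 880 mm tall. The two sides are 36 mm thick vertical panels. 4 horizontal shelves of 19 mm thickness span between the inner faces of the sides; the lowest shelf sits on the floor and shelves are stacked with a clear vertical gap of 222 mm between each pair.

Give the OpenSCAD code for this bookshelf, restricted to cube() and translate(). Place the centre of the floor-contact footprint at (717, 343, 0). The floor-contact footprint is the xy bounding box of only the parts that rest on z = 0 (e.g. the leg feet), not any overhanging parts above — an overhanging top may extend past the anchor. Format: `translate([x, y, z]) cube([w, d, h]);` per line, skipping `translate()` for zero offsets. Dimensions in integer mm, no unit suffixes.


translate([237, 204, 0]) cube([36, 278, 880]);
translate([1161, 204, 0]) cube([36, 278, 880]);
translate([273, 204, 0]) cube([888, 278, 19]);
translate([273, 204, 241]) cube([888, 278, 19]);
translate([273, 204, 482]) cube([888, 278, 19]);
translate([273, 204, 723]) cube([888, 278, 19]);


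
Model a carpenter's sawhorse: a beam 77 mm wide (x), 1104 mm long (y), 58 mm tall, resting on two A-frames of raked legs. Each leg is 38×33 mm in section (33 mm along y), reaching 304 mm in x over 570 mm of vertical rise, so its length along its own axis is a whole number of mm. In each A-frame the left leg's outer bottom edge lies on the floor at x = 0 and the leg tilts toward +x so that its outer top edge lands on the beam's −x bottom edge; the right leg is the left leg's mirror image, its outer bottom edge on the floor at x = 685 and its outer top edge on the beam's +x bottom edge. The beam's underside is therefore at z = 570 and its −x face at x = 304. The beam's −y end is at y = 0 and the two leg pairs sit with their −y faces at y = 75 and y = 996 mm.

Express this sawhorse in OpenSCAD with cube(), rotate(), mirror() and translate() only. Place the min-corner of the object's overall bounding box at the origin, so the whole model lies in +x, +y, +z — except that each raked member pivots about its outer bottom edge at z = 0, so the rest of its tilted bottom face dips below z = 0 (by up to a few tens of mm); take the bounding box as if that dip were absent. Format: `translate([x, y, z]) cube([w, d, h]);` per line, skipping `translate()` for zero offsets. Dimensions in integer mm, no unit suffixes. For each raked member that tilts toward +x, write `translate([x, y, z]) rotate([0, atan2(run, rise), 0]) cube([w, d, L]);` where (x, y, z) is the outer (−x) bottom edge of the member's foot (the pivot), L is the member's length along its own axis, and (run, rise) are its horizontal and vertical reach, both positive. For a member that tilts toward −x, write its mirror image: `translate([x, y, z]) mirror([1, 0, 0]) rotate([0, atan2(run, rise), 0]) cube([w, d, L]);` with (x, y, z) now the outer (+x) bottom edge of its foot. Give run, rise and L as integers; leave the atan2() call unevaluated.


translate([304, 0, 570]) cube([77, 1104, 58]);
translate([0, 75, 0]) rotate([0, atan2(304, 570), 0]) cube([38, 33, 646]);
translate([685, 75, 0]) mirror([1, 0, 0]) rotate([0, atan2(304, 570), 0]) cube([38, 33, 646]);
translate([0, 996, 0]) rotate([0, atan2(304, 570), 0]) cube([38, 33, 646]);
translate([685, 996, 0]) mirror([1, 0, 0]) rotate([0, atan2(304, 570), 0]) cube([38, 33, 646]);


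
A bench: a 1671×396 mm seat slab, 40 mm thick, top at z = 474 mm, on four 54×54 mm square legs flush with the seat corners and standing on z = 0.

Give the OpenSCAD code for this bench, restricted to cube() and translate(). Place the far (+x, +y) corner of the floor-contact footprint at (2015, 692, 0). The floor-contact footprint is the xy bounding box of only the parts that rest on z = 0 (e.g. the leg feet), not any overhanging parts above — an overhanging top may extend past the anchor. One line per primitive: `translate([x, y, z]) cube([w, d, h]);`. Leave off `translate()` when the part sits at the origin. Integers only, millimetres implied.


translate([344, 296, 434]) cube([1671, 396, 40]);
translate([344, 296, 0]) cube([54, 54, 434]);
translate([344, 638, 0]) cube([54, 54, 434]);
translate([1961, 296, 0]) cube([54, 54, 434]);
translate([1961, 638, 0]) cube([54, 54, 434]);


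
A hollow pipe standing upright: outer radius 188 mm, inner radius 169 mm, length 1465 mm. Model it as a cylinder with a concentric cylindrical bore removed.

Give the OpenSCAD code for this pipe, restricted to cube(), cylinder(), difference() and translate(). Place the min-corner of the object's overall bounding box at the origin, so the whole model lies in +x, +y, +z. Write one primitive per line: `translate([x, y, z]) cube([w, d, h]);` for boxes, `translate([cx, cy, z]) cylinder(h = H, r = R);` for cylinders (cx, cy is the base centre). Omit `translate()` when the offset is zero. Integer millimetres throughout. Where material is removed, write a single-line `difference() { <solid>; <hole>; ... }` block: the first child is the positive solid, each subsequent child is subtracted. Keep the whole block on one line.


difference() { translate([188, 188, 0]) cylinder(h = 1465, r = 188); translate([188, 188, 0]) cylinder(h = 1465, r = 169); }


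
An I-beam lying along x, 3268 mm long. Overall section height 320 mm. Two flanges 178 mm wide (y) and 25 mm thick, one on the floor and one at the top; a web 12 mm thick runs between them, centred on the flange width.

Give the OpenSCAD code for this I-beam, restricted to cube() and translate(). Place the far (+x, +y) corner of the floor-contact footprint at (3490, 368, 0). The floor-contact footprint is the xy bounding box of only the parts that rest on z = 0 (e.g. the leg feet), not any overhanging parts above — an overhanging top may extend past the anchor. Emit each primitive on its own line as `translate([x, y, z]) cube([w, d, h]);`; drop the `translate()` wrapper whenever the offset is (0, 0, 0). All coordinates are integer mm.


translate([222, 190, 0]) cube([3268, 178, 25]);
translate([222, 273, 25]) cube([3268, 12, 270]);
translate([222, 190, 295]) cube([3268, 178, 25]);
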